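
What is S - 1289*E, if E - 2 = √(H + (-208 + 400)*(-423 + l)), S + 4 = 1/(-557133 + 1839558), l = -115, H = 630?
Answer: -3311221349/1282425 - 1289*I*√102666 ≈ -2582.0 - 4.1302e+5*I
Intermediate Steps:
S = -5129699/1282425 (S = -4 + 1/(-557133 + 1839558) = -4 + 1/1282425 = -5129699/1282425 ≈ -4.0000)
E = 2 + I*√102666 (E = 2 + √(630 + (-208 + 400)*(-423 - 115)) = 2 + √(630 + 192*(-538)) = 2 + √(630 - 103296) = 2 + √(-102666) = 2 + I*√102666 ≈ 2.0 + 320.42*I)
S - 1289*E = -5129699/1282425 - 1289*(2 + I*√102666) = -5129699/1282425 + (-2578 - 1289*I*√102666) = -3311221349/1282425 - 1289*I*√102666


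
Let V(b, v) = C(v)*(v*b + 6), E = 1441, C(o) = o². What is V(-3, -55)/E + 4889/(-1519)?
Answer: 70790516/198989 ≈ 355.75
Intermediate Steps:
V(b, v) = v²*(6 + b*v) (V(b, v) = v²*(v*b + 6) = v²*(b*v + 6) = v²*(6 + b*v))
V(-3, -55)/E + 4889/(-1519) = ((-55)²*(6 - 3*(-55)))/1441 + 4889/(-1519) = (3025*(6 + 165))*(1/1441) + 4889*(-1/1519) = (3025*171)*(1/1441) - 4889/1519 = 517275*(1/1441) - 4889/1519 = 47025/131 - 4889/1519 = 70790516/198989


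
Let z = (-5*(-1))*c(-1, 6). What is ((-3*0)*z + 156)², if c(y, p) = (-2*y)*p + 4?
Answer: 24336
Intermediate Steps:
c(y, p) = 4 - 2*p*y (c(y, p) = -2*p*y + 4 = 4 - 2*p*y)
z = 80 (z = (-5*(-1))*(4 - 2*6*(-1)) = 5*(4 + 12) = 5*16 = 80)
((-3*0)*z + 156)² = (-3*0*80 + 156)² = (0*80 + 156)² = (0 + 156)² = 156² = 24336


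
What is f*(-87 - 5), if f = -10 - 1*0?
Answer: 920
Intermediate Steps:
f = -10 (f = -10 + 0 = -10)
f*(-87 - 5) = -10*(-87 - 5) = -10*(-92) = 920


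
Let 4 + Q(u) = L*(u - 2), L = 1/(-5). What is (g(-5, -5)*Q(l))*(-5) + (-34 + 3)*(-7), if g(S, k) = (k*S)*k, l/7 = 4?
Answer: -5533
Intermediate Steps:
l = 28 (l = 7*4 = 28)
L = -⅕ (L = 1*(-⅕) = -⅕ ≈ -0.20000)
g(S, k) = S*k² (g(S, k) = (S*k)*k = S*k²)
Q(u) = -18/5 - u/5 (Q(u) = -4 - (u - 2)/5 = -4 - (-2 + u)/5 = -4 + (⅖ - u/5) = -18/5 - u/5)
(g(-5, -5)*Q(l))*(-5) + (-34 + 3)*(-7) = ((-5*(-5)²)*(-18/5 - ⅕*28))*(-5) + (-34 + 3)*(-7) = ((-5*25)*(-18/5 - 28/5))*(-5) - 31*(-7) = -125*(-46/5)*(-5) + 217 = 1150*(-5) + 217 = -5750 + 217 = -5533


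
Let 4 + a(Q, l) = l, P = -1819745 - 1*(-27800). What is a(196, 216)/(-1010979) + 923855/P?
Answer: -2307105917/4473132751 ≈ -0.51577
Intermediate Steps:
P = -1791945 (P = -1819745 + 27800 = -1791945)
a(Q, l) = -4 + l
a(196, 216)/(-1010979) + 923855/P = (-4 + 216)/(-1010979) + 923855/(-1791945) = 212*(-1/1010979) + 923855*(-1/1791945) = -212/1010979 - 184771/358389 = -2307105917/4473132751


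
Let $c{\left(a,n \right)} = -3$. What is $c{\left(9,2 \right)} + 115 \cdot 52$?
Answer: $5977$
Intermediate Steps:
$c{\left(9,2 \right)} + 115 \cdot 52 = -3 + 115 \cdot 52 = -3 + 5980 = 5977$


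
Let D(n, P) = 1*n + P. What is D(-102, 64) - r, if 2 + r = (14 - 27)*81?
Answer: 1017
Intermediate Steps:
r = -1055 (r = -2 + (14 - 27)*81 = -2 - 13*81 = -2 - 1053 = -1055)
D(n, P) = P + n (D(n, P) = n + P = P + n)
D(-102, 64) - r = (64 - 102) - 1*(-1055) = -38 + 1055 = 1017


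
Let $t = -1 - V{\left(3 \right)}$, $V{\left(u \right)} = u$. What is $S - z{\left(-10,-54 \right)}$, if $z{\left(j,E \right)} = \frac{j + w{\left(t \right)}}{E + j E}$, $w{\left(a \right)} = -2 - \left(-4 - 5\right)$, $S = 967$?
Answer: $\frac{156655}{162} \approx 967.01$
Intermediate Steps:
$t = -4$ ($t = -1 - 3 = -4$)
$w{\left(a \right)} = 7$ ($w{\left(a \right)} = -2 - -9 = -2 + 9 = 7$)
$z{\left(j,E \right)} = \frac{7 + j}{E + E j}$ ($z{\left(j,E \right)} = \frac{j + 7}{E + j E} = \frac{7 + j}{E + E j}$)
$S - z{\left(-10,-54 \right)} = 967 - \frac{7 - 10}{\left(-54\right) \left(1 - 10\right)} = 967 - \left(- \frac{1}{54}\right) \frac{1}{-9} \left(-3\right) = 967 - \left(- \frac{1}{54}\right) \left(- \frac{1}{9}\right) \left(-3\right) = 967 - - \frac{1}{162} = 967 + \frac{1}{162} = \frac{156655}{162}$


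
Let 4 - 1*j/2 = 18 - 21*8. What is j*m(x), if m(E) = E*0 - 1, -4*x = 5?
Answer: -308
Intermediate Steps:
x = -5/4 (x = -¼*5 = -5/4 ≈ -1.2500)
j = 308 (j = 8 - 2*(18 - 21*8) = 8 - 2*(18 - 168) = 8 - 2*(-150) = 8 + 300 = 308)
m(E) = -1 (m(E) = 0 - 1 = -1)
j*m(x) = 308*(-1) = -308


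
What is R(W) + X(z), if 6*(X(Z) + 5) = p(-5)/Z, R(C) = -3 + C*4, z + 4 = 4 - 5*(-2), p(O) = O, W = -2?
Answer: -193/12 ≈ -16.083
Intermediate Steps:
z = 10 (z = -4 + (4 - 5*(-2)) = -4 + (4 + 10) = -4 + 14 = 10)
R(C) = -3 + 4*C
X(Z) = -5 - 5/(6*Z) (X(Z) = -5 + (-5/Z)/6 = -5 - 5/(6*Z))
R(W) + X(z) = (-3 + 4*(-2)) + (-5 - 5/6/10) = (-3 - 8) + (-5 - 5/6*1/10) = -11 + (-5 - 1/12) = -11 - 61/12 = -193/12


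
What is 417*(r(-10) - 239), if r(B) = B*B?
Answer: -57963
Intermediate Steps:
r(B) = B**2
417*(r(-10) - 239) = 417*((-10)**2 - 239) = 417*(100 - 239) = 417*(-139) = -57963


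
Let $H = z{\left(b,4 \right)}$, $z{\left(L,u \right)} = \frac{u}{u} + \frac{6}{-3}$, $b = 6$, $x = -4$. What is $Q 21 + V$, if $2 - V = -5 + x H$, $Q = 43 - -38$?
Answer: $1704$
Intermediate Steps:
$z{\left(L,u \right)} = -1$ ($z{\left(L,u \right)} = 1 + 6 \left(- \frac{1}{3}\right) = 1 - 2 = -1$)
$H = -1$
$Q = 81$ ($Q = 43 + 38 = 81$)
$V = 3$ ($V = 2 - \left(-5 - -4\right) = 2 - \left(-5 + 4\right) = 2 - -1 = 2 + 1 = 3$)
$Q 21 + V = 81 \cdot 21 + 3 = 1701 + 3 = 1704$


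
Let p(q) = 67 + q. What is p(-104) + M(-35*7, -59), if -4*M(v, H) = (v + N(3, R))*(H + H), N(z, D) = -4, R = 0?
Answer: -14765/2 ≈ -7382.5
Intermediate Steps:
M(v, H) = -H*(-4 + v)/2 (M(v, H) = -(v - 4)*(H + H)/4 = -(-4 + v)*2*H/4 = -H*(-4 + v)/2)
p(-104) + M(-35*7, -59) = (67 - 104) + (½)*(-59)*(4 - (-35)*7) = -37 + (½)*(-59)*(4 - 1*(-245)) = -37 + (½)*(-59)*(4 + 245) = -37 + (½)*(-59)*249 = -37 - 14691/2 = -14765/2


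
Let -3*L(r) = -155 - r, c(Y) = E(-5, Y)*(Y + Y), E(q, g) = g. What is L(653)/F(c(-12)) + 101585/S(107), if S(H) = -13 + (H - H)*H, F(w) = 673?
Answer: -205089611/26247 ≈ -7813.8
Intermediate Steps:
c(Y) = 2*Y² (c(Y) = Y*(Y + Y) = Y*(2*Y) = 2*Y²)
S(H) = -13 (S(H) = -13 + 0*H = -13 + 0 = -13)
L(r) = 155/3 + r/3 (L(r) = -(-155 - r)/3 = 155/3 + r/3)
L(653)/F(c(-12)) + 101585/S(107) = (155/3 + (⅓)*653)/673 + 101585/(-13) = (155/3 + 653/3)*(1/673) + 101585*(-1/13) = (808/3)*(1/673) - 101585/13 = 808/2019 - 101585/13 = -205089611/26247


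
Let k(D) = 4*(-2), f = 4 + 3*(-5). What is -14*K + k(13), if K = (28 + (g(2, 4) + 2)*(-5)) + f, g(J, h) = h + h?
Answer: 454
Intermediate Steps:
g(J, h) = 2*h
f = -11 (f = 4 - 15 = -11)
k(D) = -8
K = -33 (K = (28 + (2*4 + 2)*(-5)) - 11 = (28 + (8 + 2)*(-5)) - 11 = (28 + 10*(-5)) - 11 = (28 - 50) - 11 = -22 - 11 = -33)
-14*K + k(13) = -14*(-33) - 8 = 462 - 8 = 454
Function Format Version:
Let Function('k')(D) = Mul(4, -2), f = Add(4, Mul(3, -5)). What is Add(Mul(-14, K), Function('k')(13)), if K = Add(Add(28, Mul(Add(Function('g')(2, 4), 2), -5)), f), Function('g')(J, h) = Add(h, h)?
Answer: 454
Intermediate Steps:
Function('g')(J, h) = Mul(2, h)
f = -11 (f = Add(4, -15) = -11)
Function('k')(D) = -8
K = -33 (K = Add(Add(28, Mul(Add(Mul(2, 4), 2), -5)), -11) = Add(Add(28, Mul(Add(8, 2), -5)), -11) = Add(Add(28, Mul(10, -5)), -11) = Add(Add(28, -50), -11) = Add(-22, -11) = -33)
Add(Mul(-14, K), Function('k')(13)) = Add(Mul(-14, -33), -8) = Add(462, -8) = 454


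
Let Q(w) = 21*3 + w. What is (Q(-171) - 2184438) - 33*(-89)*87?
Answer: -1929027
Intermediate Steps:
Q(w) = 63 + w
(Q(-171) - 2184438) - 33*(-89)*87 = ((63 - 171) - 2184438) - 33*(-89)*87 = (-108 - 2184438) + 2937*87 = -2184546 + 255519 = -1929027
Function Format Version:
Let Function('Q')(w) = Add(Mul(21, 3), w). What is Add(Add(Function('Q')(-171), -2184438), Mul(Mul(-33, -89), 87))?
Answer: -1929027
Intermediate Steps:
Function('Q')(w) = Add(63, w)
Add(Add(Function('Q')(-171), -2184438), Mul(Mul(-33, -89), 87)) = Add(Add(Add(63, -171), -2184438), Mul(Mul(-33, -89), 87)) = Add(Add(-108, -2184438), Mul(2937, 87)) = Add(-2184546, 255519) = -1929027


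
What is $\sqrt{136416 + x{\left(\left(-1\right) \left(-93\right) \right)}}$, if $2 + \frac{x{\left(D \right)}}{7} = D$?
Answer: $7 \sqrt{2797} \approx 370.21$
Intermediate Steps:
$x{\left(D \right)} = -14 + 7 D$
$\sqrt{136416 + x{\left(\left(-1\right) \left(-93\right) \right)}} = \sqrt{136416 - \left(14 - 7 \left(\left(-1\right) \left(-93\right)\right)\right)} = \sqrt{136416 + \left(-14 + 7 \cdot 93\right)} = \sqrt{136416 + \left(-14 + 651\right)} = \sqrt{136416 + 637} = \sqrt{137053} = 7 \sqrt{2797}$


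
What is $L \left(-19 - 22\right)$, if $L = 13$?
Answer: $-533$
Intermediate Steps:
$L \left(-19 - 22\right) = 13 \left(-19 - 22\right) = 13 \left(-41\right) = -533$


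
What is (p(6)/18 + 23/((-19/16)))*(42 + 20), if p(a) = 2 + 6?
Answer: -200632/171 ≈ -1173.3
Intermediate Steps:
p(a) = 8
(p(6)/18 + 23/((-19/16)))*(42 + 20) = (8/18 + 23/((-19/16)))*(42 + 20) = (8*(1/18) + 23/((-19*1/16)))*62 = (4/9 + 23/(-19/16))*62 = (4/9 + 23*(-16/19))*62 = (4/9 - 368/19)*62 = -3236/171*62 = -200632/171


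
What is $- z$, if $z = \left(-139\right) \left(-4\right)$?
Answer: $-556$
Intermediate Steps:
$z = 556$
$- z = \left(-1\right) 556 = -556$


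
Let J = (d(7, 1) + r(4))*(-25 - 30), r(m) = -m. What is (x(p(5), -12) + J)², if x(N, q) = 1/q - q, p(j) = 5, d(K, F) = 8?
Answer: 6235009/144 ≈ 43299.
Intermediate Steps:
J = -220 (J = (8 - 1*4)*(-25 - 30) = (8 - 4)*(-55) = 4*(-55) = -220)
(x(p(5), -12) + J)² = ((1/(-12) - 1*(-12)) - 220)² = ((-1/12 + 12) - 220)² = (143/12 - 220)² = (-2497/12)² = 6235009/144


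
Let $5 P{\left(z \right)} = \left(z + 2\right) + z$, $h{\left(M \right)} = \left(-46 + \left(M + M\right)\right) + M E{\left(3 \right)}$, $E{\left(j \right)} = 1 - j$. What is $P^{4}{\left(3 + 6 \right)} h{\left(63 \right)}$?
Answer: $-11776$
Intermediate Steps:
$h{\left(M \right)} = -46$ ($h{\left(M \right)} = \left(-46 + \left(M + M\right)\right) + M \left(1 - 3\right) = \left(-46 + 2 M\right) + M \left(1 - 3\right) = \left(-46 + 2 M\right) + M \left(-2\right) = \left(-46 + 2 M\right) - 2 M = -46$)
$P{\left(z \right)} = \frac{2}{5} + \frac{2 z}{5}$ ($P{\left(z \right)} = \frac{\left(z + 2\right) + z}{5} = \frac{\left(2 + z\right) + z}{5} = \frac{2 + 2 z}{5} = \frac{2}{5} + \frac{2 z}{5}$)
$P^{4}{\left(3 + 6 \right)} h{\left(63 \right)} = \left(\frac{2}{5} + \frac{2 \left(3 + 6\right)}{5}\right)^{4} \left(-46\right) = \left(\frac{2}{5} + \frac{2}{5} \cdot 9\right)^{4} \left(-46\right) = \left(\frac{2}{5} + \frac{18}{5}\right)^{4} \left(-46\right) = 4^{4} \left(-46\right) = 256 \left(-46\right) = -11776$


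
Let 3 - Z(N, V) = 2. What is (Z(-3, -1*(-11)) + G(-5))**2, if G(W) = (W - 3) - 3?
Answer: 100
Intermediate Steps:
Z(N, V) = 1 (Z(N, V) = 3 - 1*2 = 3 - 2 = 1)
G(W) = -6 + W (G(W) = (-3 + W) - 3 = -6 + W)
(Z(-3, -1*(-11)) + G(-5))**2 = (1 + (-6 - 5))**2 = (1 - 11)**2 = (-10)**2 = 100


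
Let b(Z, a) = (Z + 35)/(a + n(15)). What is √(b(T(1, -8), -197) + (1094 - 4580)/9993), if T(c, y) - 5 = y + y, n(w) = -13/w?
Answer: I*√717996673597/1235801 ≈ 0.68567*I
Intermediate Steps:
T(c, y) = 5 + 2*y (T(c, y) = 5 + (y + y) = 5 + 2*y)
b(Z, a) = (35 + Z)/(-13/15 + a) (b(Z, a) = (Z + 35)/(a - 13/15) = (35 + Z)/(a - 13*1/15) = (35 + Z)/(a - 13/15) = (35 + Z)/(-13/15 + a))
√(b(T(1, -8), -197) + (1094 - 4580)/9993) = √(15*(35 + (5 + 2*(-8)))/(-13 + 15*(-197)) + (1094 - 4580)/9993) = √(15*(35 + (5 - 16))/(-13 - 2955) - 3486*1/9993) = √(15*(35 - 11)/(-2968) - 1162/3331) = √(15*(-1/2968)*24 - 1162/3331) = √(-45/371 - 1162/3331) = √(-580997/1235801) = I*√717996673597/1235801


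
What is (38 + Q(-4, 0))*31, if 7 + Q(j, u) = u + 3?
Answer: 1054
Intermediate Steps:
Q(j, u) = -4 + u (Q(j, u) = -7 + (u + 3) = -7 + (3 + u) = -4 + u)
(38 + Q(-4, 0))*31 = (38 + (-4 + 0))*31 = (38 - 4)*31 = 34*31 = 1054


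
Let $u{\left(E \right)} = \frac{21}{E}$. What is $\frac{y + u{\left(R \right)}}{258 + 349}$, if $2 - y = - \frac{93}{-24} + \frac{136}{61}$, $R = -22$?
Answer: $- \frac{27157}{3258376} \approx -0.0083345$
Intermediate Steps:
$y = - \frac{2003}{488}$ ($y = 2 - \left(- \frac{93}{-24} + \frac{136}{61}\right) = 2 - \left(\left(-93\right) \left(- \frac{1}{24}\right) + 136 \cdot \frac{1}{61}\right) = 2 - \left(\frac{31}{8} + \frac{136}{61}\right) = 2 - \frac{2979}{488} = - \frac{2003}{488} \approx -4.1045$)
$\frac{y + u{\left(R \right)}}{258 + 349} = \frac{- \frac{2003}{488} + \frac{21}{-22}}{258 + 349} = \frac{- \frac{2003}{488} + 21 \left(- \frac{1}{22}\right)}{607} = \left(- \frac{2003}{488} - \frac{21}{22}\right) \frac{1}{607} = \left(- \frac{27157}{5368}\right) \frac{1}{607} = - \frac{27157}{3258376}$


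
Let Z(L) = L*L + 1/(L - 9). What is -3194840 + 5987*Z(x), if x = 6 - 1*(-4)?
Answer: -2590153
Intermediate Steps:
x = 10 (x = 6 + 4 = 10)
Z(L) = L**2 + 1/(-9 + L)
-3194840 + 5987*Z(x) = -3194840 + 5987*((1 + 10**3 - 9*10**2)/(-9 + 10)) = -3194840 + 5987*((1 + 1000 - 9*100)/1) = -3194840 + 5987*(1*(1 + 1000 - 900)) = -3194840 + 5987*(1*101) = -3194840 + 5987*101 = -3194840 + 604687 = -2590153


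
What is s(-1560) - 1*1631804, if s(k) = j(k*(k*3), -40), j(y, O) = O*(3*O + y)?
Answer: -293659004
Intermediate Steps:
j(y, O) = O*(y + 3*O)
s(k) = 4800 - 120*k² (s(k) = -40*(k*(k*3) + 3*(-40)) = -40*(k*(3*k) - 120) = -40*(3*k² - 120) = -40*(-120 + 3*k²) = 4800 - 120*k²)
s(-1560) - 1*1631804 = (4800 - 120*(-1560)²) - 1*1631804 = (4800 - 120*2433600) - 1631804 = (4800 - 292032000) - 1631804 = -292027200 - 1631804 = -293659004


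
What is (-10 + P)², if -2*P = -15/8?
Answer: 21025/256 ≈ 82.129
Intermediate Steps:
P = 15/16 (P = -(-15)/(2*8) = -½*(-15/8) = 15/16 ≈ 0.93750)
(-10 + P)² = (-10 + 15/16)² = (-145/16)² = 21025/256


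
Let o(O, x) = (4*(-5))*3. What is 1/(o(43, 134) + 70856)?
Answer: 1/70796 ≈ 1.4125e-5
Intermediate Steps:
o(O, x) = -60 (o(O, x) = -20*3 = -60)
1/(o(43, 134) + 70856) = 1/(-60 + 70856) = 1/70796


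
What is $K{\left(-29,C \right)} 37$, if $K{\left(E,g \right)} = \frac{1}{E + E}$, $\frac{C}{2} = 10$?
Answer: $- \frac{37}{58} \approx -0.63793$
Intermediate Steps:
$C = 20$ ($C = 2 \cdot 10 = 20$)
$K{\left(E,g \right)} = \frac{1}{2 E}$
$K{\left(-29,C \right)} 37 = \frac{1}{2 \left(-29\right)} 37 = \frac{1}{2} \left(- \frac{1}{29}\right) 37 = \left(- \frac{1}{58}\right) 37 = - \frac{37}{58}$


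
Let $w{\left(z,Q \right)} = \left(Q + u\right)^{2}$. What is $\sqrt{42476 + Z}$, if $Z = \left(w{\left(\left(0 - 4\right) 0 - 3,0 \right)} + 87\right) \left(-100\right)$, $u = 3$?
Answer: $2 \sqrt{8219} \approx 181.32$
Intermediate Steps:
$w{\left(z,Q \right)} = \left(3 + Q\right)^{2}$ ($w{\left(z,Q \right)} = \left(Q + 3\right)^{2} = \left(3 + Q\right)^{2}$)
$Z = -9600$ ($Z = \left(\left(3 + 0\right)^{2} + 87\right) \left(-100\right) = \left(3^{2} + 87\right) \left(-100\right) = \left(9 + 87\right) \left(-100\right) = 96 \left(-100\right) = -9600$)
$\sqrt{42476 + Z} = \sqrt{42476 - 9600} = \sqrt{32876} = 2 \sqrt{8219}$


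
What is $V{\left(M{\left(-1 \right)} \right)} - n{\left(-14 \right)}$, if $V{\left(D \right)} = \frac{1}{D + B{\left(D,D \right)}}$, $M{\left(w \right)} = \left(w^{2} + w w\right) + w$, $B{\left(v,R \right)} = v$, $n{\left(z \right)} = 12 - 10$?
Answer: $- \frac{3}{2} \approx -1.5$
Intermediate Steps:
$n{\left(z \right)} = 2$ ($n{\left(z \right)} = 12 - 10 = 2$)
$M{\left(w \right)} = w + 2 w^{2}$ ($M{\left(w \right)} = \left(w^{2} + w^{2}\right) + w = 2 w^{2} + w = w + 2 w^{2}$)
$V{\left(D \right)} = \frac{1}{2 D}$ ($V{\left(D \right)} = \frac{1}{D + D} = \frac{1}{2 D}$)
$V{\left(M{\left(-1 \right)} \right)} - n{\left(-14 \right)} = \frac{1}{2 \left(- (1 + 2 \left(-1\right))\right)} - 2 = \frac{1}{2 \left(- (1 - 2)\right)} - 2 = \frac{1}{2 \left(\left(-1\right) \left(-1\right)\right)} - 2 = \frac{1}{2 \cdot 1} - 2 = \frac{1}{2} \cdot 1 - 2 = \frac{1}{2} - 2 = - \frac{3}{2}$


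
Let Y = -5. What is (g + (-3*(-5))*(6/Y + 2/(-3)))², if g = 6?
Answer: 484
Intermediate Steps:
(g + (-3*(-5))*(6/Y + 2/(-3)))² = (6 + (-3*(-5))*(6/(-5) + 2/(-3)))² = (6 + 15*(6*(-⅕) + 2*(-⅓)))² = (6 + 15*(-6/5 - ⅔))² = (6 + 15*(-28/15))² = (6 - 28)² = (-22)² = 484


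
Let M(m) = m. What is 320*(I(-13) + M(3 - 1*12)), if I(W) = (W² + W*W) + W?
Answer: 101120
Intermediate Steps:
I(W) = W + 2*W² (I(W) = (W² + W²) + W = 2*W² + W = W + 2*W²)
320*(I(-13) + M(3 - 1*12)) = 320*(-13*(1 + 2*(-13)) + (3 - 1*12)) = 320*(-13*(1 - 26) + (3 - 12)) = 320*(-13*(-25) - 9) = 320*(325 - 9) = 320*316 = 101120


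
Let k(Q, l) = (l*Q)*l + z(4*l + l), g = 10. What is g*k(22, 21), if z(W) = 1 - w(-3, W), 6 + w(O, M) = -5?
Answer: 97140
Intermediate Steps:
w(O, M) = -11 (w(O, M) = -6 - 5 = -11)
z(W) = 12 (z(W) = 1 - 1*(-11) = 1 + 11 = 12)
k(Q, l) = 12 + Q*l² (k(Q, l) = (l*Q)*l + 12 = (Q*l)*l + 12 = Q*l² + 12 = 12 + Q*l²)
g*k(22, 21) = 10*(12 + 22*21²) = 10*(12 + 22*441) = 10*(12 + 9702) = 10*9714 = 97140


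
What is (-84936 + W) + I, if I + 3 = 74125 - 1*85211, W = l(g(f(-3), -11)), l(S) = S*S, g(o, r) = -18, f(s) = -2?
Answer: -95701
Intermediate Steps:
l(S) = S**2
W = 324 (W = (-18)**2 = 324)
I = -11089 (I = -3 + (74125 - 1*85211) = -3 + (74125 - 85211) = -3 - 11086 = -11089)
(-84936 + W) + I = (-84936 + 324) - 11089 = -84612 - 11089 = -95701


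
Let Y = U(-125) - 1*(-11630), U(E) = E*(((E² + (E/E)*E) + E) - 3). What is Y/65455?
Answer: -381974/13091 ≈ -29.178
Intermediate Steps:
U(E) = E*(-3 + E² + 2*E) (U(E) = E*(((E² + 1*E) + E) - 3) = E*(((E² + E) + E) - 3) = E*(((E + E²) + E) - 3) = E*((E² + 2*E) - 3) = E*(-3 + E² + 2*E))
Y = -1909870 (Y = -125*(-3 + (-125)² + 2*(-125)) - 1*(-11630) = -125*(-3 + 15625 - 250) + 11630 = -125*15372 + 11630 = -1921500 + 11630 = -1909870)
Y/65455 = -1909870/65455 = -1909870*1/65455 = -381974/13091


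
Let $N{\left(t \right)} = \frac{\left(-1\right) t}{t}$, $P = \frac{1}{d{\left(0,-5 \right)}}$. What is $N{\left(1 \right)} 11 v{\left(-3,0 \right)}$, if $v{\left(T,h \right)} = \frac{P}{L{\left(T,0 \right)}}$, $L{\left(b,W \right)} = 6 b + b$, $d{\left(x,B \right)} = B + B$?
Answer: $- \frac{11}{210} \approx -0.052381$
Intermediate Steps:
$d{\left(x,B \right)} = 2 B$
$P = - \frac{1}{10}$ ($P = \frac{1}{2 \left(-5\right)} = \frac{1}{-10} = - \frac{1}{10} \approx -0.1$)
$L{\left(b,W \right)} = 7 b$
$v{\left(T,h \right)} = - \frac{1}{70 T}$ ($v{\left(T,h \right)} = - \frac{1}{10 \cdot 7 T} = - \frac{\frac{1}{7} \frac{1}{T}}{10} = - \frac{1}{70 T}$)
$N{\left(t \right)} = -1$
$N{\left(1 \right)} 11 v{\left(-3,0 \right)} = \left(-1\right) 11 \left(- \frac{1}{70 \left(-3\right)}\right) = - 11 \left(\left(- \frac{1}{70}\right) \left(- \frac{1}{3}\right)\right) = \left(-11\right) \frac{1}{210} = - \frac{11}{210}$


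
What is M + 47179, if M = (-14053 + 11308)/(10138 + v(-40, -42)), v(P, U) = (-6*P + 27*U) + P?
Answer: 144744257/3068 ≈ 47179.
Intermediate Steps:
v(P, U) = -5*P + 27*U
M = -915/3068 (M = (-14053 + 11308)/(10138 + (-5*(-40) + 27*(-42))) = -2745/(10138 + (200 - 1134)) = -2745/(10138 - 934) = -2745/9204 = -2745*1/9204 = -915/3068 ≈ -0.29824)
M + 47179 = -915/3068 + 47179 = 144744257/3068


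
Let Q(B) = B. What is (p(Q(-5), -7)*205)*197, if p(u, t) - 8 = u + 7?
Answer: 403850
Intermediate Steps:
p(u, t) = 15 + u (p(u, t) = 8 + (u + 7) = 8 + (7 + u) = 15 + u)
(p(Q(-5), -7)*205)*197 = ((15 - 5)*205)*197 = (10*205)*197 = 2050*197 = 403850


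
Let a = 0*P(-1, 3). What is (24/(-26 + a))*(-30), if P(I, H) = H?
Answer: 360/13 ≈ 27.692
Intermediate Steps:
a = 0 (a = 0*3 = 0)
(24/(-26 + a))*(-30) = (24/(-26 + 0))*(-30) = (24/(-26))*(-30) = -1/26*24*(-30) = -12/13*(-30) = 360/13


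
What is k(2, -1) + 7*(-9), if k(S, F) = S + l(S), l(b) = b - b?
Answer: -61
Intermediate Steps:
l(b) = 0
k(S, F) = S (k(S, F) = S + 0 = S)
k(2, -1) + 7*(-9) = 2 + 7*(-9) = 2 - 63 = -61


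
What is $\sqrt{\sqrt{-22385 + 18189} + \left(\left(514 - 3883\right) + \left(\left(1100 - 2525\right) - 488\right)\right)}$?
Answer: $\sqrt{-5282 + 2 i \sqrt{1049}} \approx 0.4456 + 72.679 i$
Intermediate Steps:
$\sqrt{\sqrt{-22385 + 18189} + \left(\left(514 - 3883\right) + \left(\left(1100 - 2525\right) - 488\right)\right)} = \sqrt{\sqrt{-4196} - 5282} = \sqrt{2 i \sqrt{1049} - 5282} = \sqrt{-5282 + 2 i \sqrt{1049}}$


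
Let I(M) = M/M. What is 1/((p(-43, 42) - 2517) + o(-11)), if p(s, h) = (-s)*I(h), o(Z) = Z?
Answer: -1/2485 ≈ -0.00040241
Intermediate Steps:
I(M) = 1
p(s, h) = -s (p(s, h) = -s*1 = -s)
1/((p(-43, 42) - 2517) + o(-11)) = 1/((-1*(-43) - 2517) - 11) = 1/((43 - 2517) - 11) = 1/(-2474 - 11) = 1/(-2485) = -1/2485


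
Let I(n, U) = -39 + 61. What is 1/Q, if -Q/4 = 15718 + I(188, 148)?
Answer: -1/62960 ≈ -1.5883e-5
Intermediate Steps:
I(n, U) = 22
Q = -62960 (Q = -4*(15718 + 22) = -4*15740 = -62960)
1/Q = 1/(-62960) = -1/62960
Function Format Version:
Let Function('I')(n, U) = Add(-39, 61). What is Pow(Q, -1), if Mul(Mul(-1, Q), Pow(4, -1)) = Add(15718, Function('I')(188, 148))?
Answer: Rational(-1, 62960) ≈ -1.5883e-5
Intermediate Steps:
Function('I')(n, U) = 22
Q = -62960 (Q = Mul(-4, Add(15718, 22)) = Mul(-4, 15740) = -62960)
Pow(Q, -1) = Pow(-62960, -1) = Rational(-1, 62960)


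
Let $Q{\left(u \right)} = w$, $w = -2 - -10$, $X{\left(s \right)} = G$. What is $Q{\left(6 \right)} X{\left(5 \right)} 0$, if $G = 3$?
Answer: $0$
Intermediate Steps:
$X{\left(s \right)} = 3$
$w = 8$ ($w = -2 + 10 = 8$)
$Q{\left(u \right)} = 8$
$Q{\left(6 \right)} X{\left(5 \right)} 0 = 8 \cdot 3 \cdot 0 = 24 \cdot 0 = 0$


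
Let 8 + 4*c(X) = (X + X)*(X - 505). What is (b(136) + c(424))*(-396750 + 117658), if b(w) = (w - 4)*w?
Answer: -217133576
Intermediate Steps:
c(X) = -2 + X*(-505 + X)/2 (c(X) = -2 + ((X + X)*(X - 505))/4 = -2 + ((2*X)*(-505 + X))/4 = -2 + (2*X*(-505 + X))/4 = -2 + X*(-505 + X)/2)
b(w) = w*(-4 + w) (b(w) = (-4 + w)*w = w*(-4 + w))
(b(136) + c(424))*(-396750 + 117658) = (136*(-4 + 136) + (-2 + (1/2)*424**2 - 505/2*424))*(-396750 + 117658) = (136*132 + (-2 + (1/2)*179776 - 107060))*(-279092) = (17952 + (-2 + 89888 - 107060))*(-279092) = (17952 - 17174)*(-279092) = 778*(-279092) = -217133576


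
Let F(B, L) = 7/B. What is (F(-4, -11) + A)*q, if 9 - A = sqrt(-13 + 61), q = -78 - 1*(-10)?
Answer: -493 + 272*sqrt(3) ≈ -21.882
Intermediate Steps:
q = -68 (q = -78 + 10 = -68)
A = 9 - 4*sqrt(3) (A = 9 - sqrt(-13 + 61) = 9 - sqrt(48) = 9 - 4*sqrt(3) ≈ 2.0718)
(F(-4, -11) + A)*q = (7/(-4) + (9 - 4*sqrt(3)))*(-68) = (7*(-1/4) + (9 - 4*sqrt(3)))*(-68) = (-7/4 + (9 - 4*sqrt(3)))*(-68) = (29/4 - 4*sqrt(3))*(-68) = -493 + 272*sqrt(3)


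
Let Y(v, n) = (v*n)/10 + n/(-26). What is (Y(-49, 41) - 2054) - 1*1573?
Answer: -248916/65 ≈ -3829.5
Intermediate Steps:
Y(v, n) = -n/26 + n*v/10 (Y(v, n) = (n*v)*(⅒) + n*(-1/26) = n*v/10 - n/26 = -n/26 + n*v/10)
(Y(-49, 41) - 2054) - 1*1573 = ((1/130)*41*(-5 + 13*(-49)) - 2054) - 1*1573 = ((1/130)*41*(-5 - 637) - 2054) - 1573 = ((1/130)*41*(-642) - 2054) - 1573 = (-13161/65 - 2054) - 1573 = -146671/65 - 1573 = -248916/65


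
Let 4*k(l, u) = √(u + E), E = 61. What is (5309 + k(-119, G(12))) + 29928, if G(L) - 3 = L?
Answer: 35237 + √19/2 ≈ 35239.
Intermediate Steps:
G(L) = 3 + L
k(l, u) = √(61 + u)/4 (k(l, u) = √(u + 61)/4 = √(61 + u)/4)
(5309 + k(-119, G(12))) + 29928 = (5309 + √(61 + (3 + 12))/4) + 29928 = (5309 + √(61 + 15)/4) + 29928 = (5309 + √76/4) + 29928 = (5309 + (2*√19)/4) + 29928 = (5309 + √19/2) + 29928 = 35237 + √19/2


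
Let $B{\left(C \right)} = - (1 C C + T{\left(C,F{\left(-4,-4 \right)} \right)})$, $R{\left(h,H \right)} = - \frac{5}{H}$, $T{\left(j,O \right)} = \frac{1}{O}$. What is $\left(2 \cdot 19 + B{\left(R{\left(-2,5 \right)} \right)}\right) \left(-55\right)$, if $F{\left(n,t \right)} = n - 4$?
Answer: $- \frac{16335}{8} \approx -2041.9$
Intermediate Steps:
$F{\left(n,t \right)} = -4 + n$ ($F{\left(n,t \right)} = n - 4 = -4 + n$)
$B{\left(C \right)} = \frac{1}{8} - C^{2}$ ($B{\left(C \right)} = - (1 C C + \frac{1}{-4 - 4}) = - (C C + \frac{1}{-8}) = - (C^{2} - \frac{1}{8}) = - (- \frac{1}{8} + C^{2}) = \frac{1}{8} - C^{2}$)
$\left(2 \cdot 19 + B{\left(R{\left(-2,5 \right)} \right)}\right) \left(-55\right) = \left(2 \cdot 19 + \left(\frac{1}{8} - \left(- \frac{5}{5}\right)^{2}\right)\right) \left(-55\right) = \left(38 + \left(\frac{1}{8} - \left(\left(-5\right) \frac{1}{5}\right)^{2}\right)\right) \left(-55\right) = \left(38 + \left(\frac{1}{8} - \left(-1\right)^{2}\right)\right) \left(-55\right) = \left(38 + \left(\frac{1}{8} - 1\right)\right) \left(-55\right) = \left(38 - \frac{7}{8}\right) \left(-55\right) = \frac{297}{8} \left(-55\right) = - \frac{16335}{8}$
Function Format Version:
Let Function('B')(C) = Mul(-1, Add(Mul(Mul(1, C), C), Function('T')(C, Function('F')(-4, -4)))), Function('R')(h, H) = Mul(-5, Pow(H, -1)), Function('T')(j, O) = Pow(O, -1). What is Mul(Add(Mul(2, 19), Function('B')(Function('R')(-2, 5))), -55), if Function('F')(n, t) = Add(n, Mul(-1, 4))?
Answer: Rational(-16335, 8) ≈ -2041.9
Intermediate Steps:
Function('F')(n, t) = Add(-4, n) (Function('F')(n, t) = Add(n, -4) = Add(-4, n))
Function('B')(C) = Add(Rational(1, 8), Mul(-1, Pow(C, 2))) (Function('B')(C) = Mul(-1, Add(Mul(Mul(1, C), C), Pow(Add(-4, -4), -1))) = Mul(-1, Add(Mul(C, C), Pow(-8, -1))) = Mul(-1, Add(Pow(C, 2), Rational(-1, 8))) = Mul(-1, Add(Rational(-1, 8), Pow(C, 2))) = Add(Rational(1, 8), Mul(-1, Pow(C, 2))))
Mul(Add(Mul(2, 19), Function('B')(Function('R')(-2, 5))), -55) = Mul(Add(Mul(2, 19), Add(Rational(1, 8), Mul(-1, Pow(Mul(-5, Pow(5, -1)), 2)))), -55) = Mul(Add(38, Add(Rational(1, 8), Mul(-1, Pow(Mul(-5, Rational(1, 5)), 2)))), -55) = Mul(Add(38, Add(Rational(1, 8), Mul(-1, Pow(-1, 2)))), -55) = Mul(Add(38, Add(Rational(1, 8), Mul(-1, 1))), -55) = Mul(Add(38, Add(Rational(1, 8), -1)), -55) = Mul(Add(38, Rational(-7, 8)), -55) = Mul(Rational(297, 8), -55) = Rational(-16335, 8)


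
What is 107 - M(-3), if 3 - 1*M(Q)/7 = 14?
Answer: 184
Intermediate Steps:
M(Q) = -77 (M(Q) = 21 - 7*14 = 21 - 98 = -77)
107 - M(-3) = 107 - 1*(-77) = 107 + 77 = 184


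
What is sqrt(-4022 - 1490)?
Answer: 2*I*sqrt(1378) ≈ 74.243*I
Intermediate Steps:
sqrt(-4022 - 1490) = sqrt(-5512) = 2*I*sqrt(1378)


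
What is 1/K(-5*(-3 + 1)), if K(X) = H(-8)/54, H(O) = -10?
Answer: -27/5 ≈ -5.4000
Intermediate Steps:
K(X) = -5/27 (K(X) = -10/54 = -10*1/54 = -5/27)
1/K(-5*(-3 + 1)) = 1/(-5/27) = -27/5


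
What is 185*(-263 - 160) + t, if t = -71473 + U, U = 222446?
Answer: 72718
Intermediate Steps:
t = 150973 (t = -71473 + 222446 = 150973)
185*(-263 - 160) + t = 185*(-263 - 160) + 150973 = 185*(-423) + 150973 = -78255 + 150973 = 72718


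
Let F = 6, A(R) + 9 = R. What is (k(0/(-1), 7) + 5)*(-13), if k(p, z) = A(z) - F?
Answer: 39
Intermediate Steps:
A(R) = -9 + R
k(p, z) = -15 + z (k(p, z) = (-9 + z) - 1*6 = (-9 + z) - 6 = -15 + z)
(k(0/(-1), 7) + 5)*(-13) = ((-15 + 7) + 5)*(-13) = (-8 + 5)*(-13) = -3*(-13) = 39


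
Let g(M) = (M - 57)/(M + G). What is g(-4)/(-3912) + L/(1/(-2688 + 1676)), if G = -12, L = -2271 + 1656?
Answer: 38956008899/62592 ≈ 6.2238e+5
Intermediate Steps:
L = -615
g(M) = (-57 + M)/(-12 + M) (g(M) = (M - 57)/(M - 12) = (-57 + M)/(-12 + M))
g(-4)/(-3912) + L/(1/(-2688 + 1676)) = ((-57 - 4)/(-12 - 4))/(-3912) - 615/(1/(-2688 + 1676)) = (-61/(-16))*(-1/3912) - 615/(1/(-1012)) = -1/16*(-61)*(-1/3912) - 615/(-1/1012) = (61/16)*(-1/3912) - 615*(-1012) = -61/62592 + 622380 = 38956008899/62592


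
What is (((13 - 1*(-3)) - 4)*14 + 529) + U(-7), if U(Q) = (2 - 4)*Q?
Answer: 711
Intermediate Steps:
U(Q) = -2*Q
(((13 - 1*(-3)) - 4)*14 + 529) + U(-7) = (((13 - 1*(-3)) - 4)*14 + 529) - 2*(-7) = (((13 + 3) - 4)*14 + 529) + 14 = ((16 - 4)*14 + 529) + 14 = (12*14 + 529) + 14 = (168 + 529) + 14 = 697 + 14 = 711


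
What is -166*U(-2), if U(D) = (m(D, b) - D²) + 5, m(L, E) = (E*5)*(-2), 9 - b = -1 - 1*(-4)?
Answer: 9794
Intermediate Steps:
b = 6 (b = 9 - (-1 - 1*(-4)) = 9 - (-1 + 4) = 9 - 1*3 = 9 - 3 = 6)
m(L, E) = -10*E (m(L, E) = (5*E)*(-2) = -10*E)
U(D) = -55 - D² (U(D) = (-10*6 - D²) + 5 = (-60 - D²) + 5 = -55 - D²)
-166*U(-2) = -166*(-55 - 1*(-2)²) = -166*(-55 - 1*4) = -166*(-55 - 4) = -166*(-59) = 9794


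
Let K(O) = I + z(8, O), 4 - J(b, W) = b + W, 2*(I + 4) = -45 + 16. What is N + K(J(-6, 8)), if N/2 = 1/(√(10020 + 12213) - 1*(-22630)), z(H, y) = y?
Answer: -16899033491/1024189334 - 2*√22233/512094667 ≈ -16.500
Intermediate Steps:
I = -37/2 (I = -4 + (-45 + 16)/2 = -4 + (½)*(-29) = -4 - 29/2 = -37/2 ≈ -18.500)
J(b, W) = 4 - W - b (J(b, W) = 4 - (b + W) = 4 - (W + b) = 4 + (-W - b) = 4 - W - b)
K(O) = -37/2 + O
N = 2/(22630 + √22233) (N = 2/(√(10020 + 12213) - 1*(-22630)) = 2/(√22233 + 22630) = 2/(22630 + √22233) ≈ 8.7800e-5)
N + K(J(-6, 8)) = (45260/512094667 - 2*√22233/512094667) + (-37/2 + (4 - 1*8 - 1*(-6))) = (45260/512094667 - 2*√22233/512094667) + (-37/2 + (4 - 8 + 6)) = (45260/512094667 - 2*√22233/512094667) + (-37/2 + 2) = (45260/512094667 - 2*√22233/512094667) - 33/2 = -16899033491/1024189334 - 2*√22233/512094667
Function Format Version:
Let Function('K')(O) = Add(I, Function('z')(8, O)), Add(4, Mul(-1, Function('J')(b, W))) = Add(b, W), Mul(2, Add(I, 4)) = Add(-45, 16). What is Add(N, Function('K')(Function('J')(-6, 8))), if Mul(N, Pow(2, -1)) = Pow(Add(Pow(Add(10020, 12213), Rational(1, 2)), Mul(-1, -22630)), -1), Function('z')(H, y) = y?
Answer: Add(Rational(-16899033491, 1024189334), Mul(Rational(-2, 512094667), Pow(22233, Rational(1, 2)))) ≈ -16.500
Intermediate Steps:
I = Rational(-37, 2) (I = Add(-4, Mul(Rational(1, 2), Add(-45, 16))) = Add(-4, Mul(Rational(1, 2), -29)) = Add(-4, Rational(-29, 2)) = Rational(-37, 2) ≈ -18.500)
Function('J')(b, W) = Add(4, Mul(-1, W), Mul(-1, b)) (Function('J')(b, W) = Add(4, Mul(-1, Add(b, W))) = Add(4, Mul(-1, Add(W, b))) = Add(4, Add(Mul(-1, W), Mul(-1, b))) = Add(4, Mul(-1, W), Mul(-1, b)))
Function('K')(O) = Add(Rational(-37, 2), O)
N = Mul(2, Pow(Add(22630, Pow(22233, Rational(1, 2))), -1)) (N = Mul(2, Pow(Add(Pow(Add(10020, 12213), Rational(1, 2)), Mul(-1, -22630)), -1)) = Mul(2, Pow(Add(Pow(22233, Rational(1, 2)), 22630), -1)) = Mul(2, Pow(Add(22630, Pow(22233, Rational(1, 2))), -1)) ≈ 8.7800e-5)
Add(N, Function('K')(Function('J')(-6, 8))) = Add(Add(Rational(45260, 512094667), Mul(Rational(-2, 512094667), Pow(22233, Rational(1, 2)))), Add(Rational(-37, 2), Add(4, Mul(-1, 8), Mul(-1, -6)))) = Add(Add(Rational(45260, 512094667), Mul(Rational(-2, 512094667), Pow(22233, Rational(1, 2)))), Add(Rational(-37, 2), Add(4, -8, 6))) = Add(Add(Rational(45260, 512094667), Mul(Rational(-2, 512094667), Pow(22233, Rational(1, 2)))), Add(Rational(-37, 2), 2)) = Add(Add(Rational(45260, 512094667), Mul(Rational(-2, 512094667), Pow(22233, Rational(1, 2)))), Rational(-33, 2)) = Add(Rational(-16899033491, 1024189334), Mul(Rational(-2, 512094667), Pow(22233, Rational(1, 2))))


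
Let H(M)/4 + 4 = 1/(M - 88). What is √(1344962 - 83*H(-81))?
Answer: 17*√787278/13 ≈ 1160.3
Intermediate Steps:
H(M) = -16 + 4/(-88 + M) (H(M) = -16 + 4/(M - 88) = -16 + 4/(-88 + M))
√(1344962 - 83*H(-81)) = √(1344962 - 332*(353 - 4*(-81))/(-88 - 81)) = √(1344962 - 332*(353 + 324)/(-169)) = √(1344962 - 332*(-1)*677/169) = √(1344962 - 83*(-2708/169)) = √(1344962 + 224764/169) = √(227523342/169) = 17*√787278/13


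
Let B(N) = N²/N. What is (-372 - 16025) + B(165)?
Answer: -16232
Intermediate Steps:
B(N) = N
(-372 - 16025) + B(165) = (-372 - 16025) + 165 = -16397 + 165 = -16232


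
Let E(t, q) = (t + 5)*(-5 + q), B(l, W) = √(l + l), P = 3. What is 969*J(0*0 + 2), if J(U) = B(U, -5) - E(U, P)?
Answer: 15504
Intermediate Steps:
B(l, W) = √2*√l (B(l, W) = √(2*l) = √2*√l)
E(t, q) = (-5 + q)*(5 + t) (E(t, q) = (5 + t)*(-5 + q) = (-5 + q)*(5 + t))
J(U) = 10 + 2*U + √2*√U (J(U) = √2*√U - (-25 - 5*U + 5*3 + 3*U) = √2*√U - (-25 - 5*U + 15 + 3*U) = √2*√U - (-10 - 2*U) = √2*√U + (10 + 2*U) = 10 + 2*U + √2*√U)
969*J(0*0 + 2) = 969*(10 + 2*(0*0 + 2) + √2*√(0*0 + 2)) = 969*(10 + 2*(0 + 2) + √2*√(0 + 2)) = 969*(10 + 2*2 + √2*√2) = 969*(10 + 4 + 2) = 969*16 = 15504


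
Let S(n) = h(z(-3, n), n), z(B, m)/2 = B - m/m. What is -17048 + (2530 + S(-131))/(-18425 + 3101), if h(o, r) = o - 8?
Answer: -43541011/2554 ≈ -17048.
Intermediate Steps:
z(B, m) = -2 + 2*B (z(B, m) = 2*(B - m/m) = 2*(B - 1*1) = 2*(B - 1) = 2*(-1 + B) = -2 + 2*B)
h(o, r) = -8 + o
S(n) = -16 (S(n) = -8 + (-2 + 2*(-3)) = -8 + (-2 - 6) = -8 - 8 = -16)
-17048 + (2530 + S(-131))/(-18425 + 3101) = -17048 + (2530 - 16)/(-18425 + 3101) = -17048 + 2514/(-15324) = -17048 + 2514*(-1/15324) = -17048 - 419/2554 = -43541011/2554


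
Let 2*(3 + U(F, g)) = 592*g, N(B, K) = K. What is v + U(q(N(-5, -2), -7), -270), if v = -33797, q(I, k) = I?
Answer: -113720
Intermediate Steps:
U(F, g) = -3 + 296*g (U(F, g) = -3 + (592*g)/2 = -3 + 296*g)
v + U(q(N(-5, -2), -7), -270) = -33797 + (-3 + 296*(-270)) = -33797 + (-3 - 79920) = -33797 - 79923 = -113720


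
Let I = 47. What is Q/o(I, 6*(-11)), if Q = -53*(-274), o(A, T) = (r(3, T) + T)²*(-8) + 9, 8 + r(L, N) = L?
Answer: -14522/40319 ≈ -0.36018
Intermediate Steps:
r(L, N) = -8 + L
o(A, T) = 9 - 8*(-5 + T)² (o(A, T) = ((-8 + 3) + T)²*(-8) + 9 = (-5 + T)²*(-8) + 9 = -8*(-5 + T)² + 9 = 9 - 8*(-5 + T)²)
Q = 14522
Q/o(I, 6*(-11)) = 14522/(9 - 8*(-5 + 6*(-11))²) = 14522/(9 - 8*(-5 - 66)²) = 14522/(9 - 8*(-71)²) = 14522/(9 - 8*5041) = 14522/(9 - 40328) = 14522/(-40319) = 14522*(-1/40319) = -14522/40319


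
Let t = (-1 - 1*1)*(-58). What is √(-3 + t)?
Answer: √113 ≈ 10.630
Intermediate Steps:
t = 116 (t = (-1 - 1)*(-58) = -2*(-58) = 116)
√(-3 + t) = √(-3 + 116) = √113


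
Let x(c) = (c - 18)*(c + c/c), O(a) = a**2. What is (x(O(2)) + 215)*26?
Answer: 3770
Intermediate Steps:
x(c) = (1 + c)*(-18 + c) (x(c) = (-18 + c)*(c + 1) = (-18 + c)*(1 + c) = (1 + c)*(-18 + c))
(x(O(2)) + 215)*26 = ((-18 + (2**2)**2 - 17*2**2) + 215)*26 = ((-18 + 4**2 - 17*4) + 215)*26 = ((-18 + 16 - 68) + 215)*26 = (-70 + 215)*26 = 145*26 = 3770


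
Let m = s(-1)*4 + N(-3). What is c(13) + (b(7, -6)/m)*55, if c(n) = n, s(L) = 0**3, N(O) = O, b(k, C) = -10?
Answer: 589/3 ≈ 196.33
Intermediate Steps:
s(L) = 0
m = -3 (m = 0*4 - 3 = 0 - 3 = -3)
c(13) + (b(7, -6)/m)*55 = 13 - 10/(-3)*55 = 13 - 10*(-1/3)*55 = 13 + (10/3)*55 = 13 + 550/3 = 589/3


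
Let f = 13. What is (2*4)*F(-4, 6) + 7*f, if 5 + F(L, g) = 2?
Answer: 67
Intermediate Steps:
F(L, g) = -3 (F(L, g) = -5 + 2 = -3)
(2*4)*F(-4, 6) + 7*f = (2*4)*(-3) + 7*13 = 8*(-3) + 91 = -24 + 91 = 67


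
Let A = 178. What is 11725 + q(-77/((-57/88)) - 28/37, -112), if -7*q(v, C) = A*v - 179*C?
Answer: 12353185/2109 ≈ 5857.4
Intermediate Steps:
q(v, C) = -178*v/7 + 179*C/7 (q(v, C) = -(178*v - 179*C)/7 = -(-179*C + 178*v)/7 = -178*v/7 + 179*C/7)
11725 + q(-77/((-57/88)) - 28/37, -112) = 11725 + (-178*(-77/((-57/88)) - 28/37)/7 + (179/7)*(-112)) = 11725 + (-178*(-77/((-57*1/88)) - 28*1/37)/7 - 2864) = 11725 + (-178*(-77/(-57/88) - 28/37)/7 - 2864) = 11725 + (-178*(-77*(-88/57) - 28/37)/7 - 2864) = 11725 + (-178*(6776/57 - 28/37)/7 - 2864) = 11725 + (-178/7*249116/2109 - 2864) = 11725 + (-6334664/2109 - 2864) = 11725 - 12374840/2109 = 12353185/2109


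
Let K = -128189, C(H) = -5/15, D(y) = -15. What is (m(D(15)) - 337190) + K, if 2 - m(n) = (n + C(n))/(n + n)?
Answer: -20941988/45 ≈ -4.6538e+5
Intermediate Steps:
C(H) = -⅓ (C(H) = -5*1/15 = -⅓)
m(n) = 2 - (-⅓ + n)/(2*n) (m(n) = 2 - (n - ⅓)/(n + n) = 2 - (-⅓ + n)/(2*n))
(m(D(15)) - 337190) + K = ((⅙)*(1 + 9*(-15))/(-15) - 337190) - 128189 = ((⅙)*(-1/15)*(1 - 135) - 337190) - 128189 = ((⅙)*(-1/15)*(-134) - 337190) - 128189 = (67/45 - 337190) - 128189 = -15173483/45 - 128189 = -20941988/45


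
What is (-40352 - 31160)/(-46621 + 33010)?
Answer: 71512/13611 ≈ 5.2540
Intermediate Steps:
(-40352 - 31160)/(-46621 + 33010) = -71512/(-13611) = -71512*(-1/13611) = 71512/13611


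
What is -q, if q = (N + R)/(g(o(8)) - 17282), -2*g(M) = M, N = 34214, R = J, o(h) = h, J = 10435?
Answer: 14883/5762 ≈ 2.5830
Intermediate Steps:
R = 10435
g(M) = -M/2
q = -14883/5762 (q = (34214 + 10435)/(-½*8 - 17282) = 44649/(-4 - 17282) = 44649/(-17286) = 44649*(-1/17286) = -14883/5762 ≈ -2.5830)
-q = -1*(-14883/5762) = 14883/5762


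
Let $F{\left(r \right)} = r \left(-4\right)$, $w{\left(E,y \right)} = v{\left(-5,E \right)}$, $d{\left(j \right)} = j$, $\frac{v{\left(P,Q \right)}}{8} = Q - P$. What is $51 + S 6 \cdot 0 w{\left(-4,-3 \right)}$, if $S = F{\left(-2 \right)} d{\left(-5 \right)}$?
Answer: $51$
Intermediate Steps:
$v{\left(P,Q \right)} = - 8 P + 8 Q$ ($v{\left(P,Q \right)} = 8 \left(Q - P\right) = - 8 P + 8 Q$)
$w{\left(E,y \right)} = 40 + 8 E$ ($w{\left(E,y \right)} = \left(-8\right) \left(-5\right) + 8 E = 40 + 8 E$)
$F{\left(r \right)} = - 4 r$
$S = -40$ ($S = \left(-4\right) \left(-2\right) \left(-5\right) = 8 \left(-5\right) = -40$)
$51 + S 6 \cdot 0 w{\left(-4,-3 \right)} = 51 - 40 \cdot 6 \cdot 0 \left(40 + 8 \left(-4\right)\right) = 51 - 40 \cdot 0 \left(40 - 32\right) = 51 - 40 \cdot 0 \cdot 8 = 51 - 0 = 51 + 0 = 51$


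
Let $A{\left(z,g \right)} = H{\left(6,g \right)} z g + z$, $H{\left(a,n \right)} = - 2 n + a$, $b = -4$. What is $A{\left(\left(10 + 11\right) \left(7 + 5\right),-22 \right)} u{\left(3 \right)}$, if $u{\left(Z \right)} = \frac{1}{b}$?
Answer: $69237$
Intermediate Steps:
$u{\left(Z \right)} = - \frac{1}{4}$ ($u{\left(Z \right)} = \frac{1}{-4} = - \frac{1}{4}$)
$H{\left(a,n \right)} = a - 2 n$
$A{\left(z,g \right)} = z + g z \left(6 - 2 g\right)$ ($A{\left(z,g \right)} = \left(6 - 2 g\right) z g + z = z \left(6 - 2 g\right) g + z = g z \left(6 - 2 g\right) + z = z + g z \left(6 - 2 g\right)$)
$A{\left(\left(10 + 11\right) \left(7 + 5\right),-22 \right)} u{\left(3 \right)} = - \left(10 + 11\right) \left(7 + 5\right) \left(-1 + 2 \left(-22\right) \left(-3 - 22\right)\right) \left(- \frac{1}{4}\right) = - 21 \cdot 12 \left(-1 + 2 \left(-22\right) \left(-25\right)\right) \left(- \frac{1}{4}\right) = \left(-1\right) 252 \left(-1 + 1100\right) \left(- \frac{1}{4}\right) = \left(-1\right) 252 \cdot 1099 \left(- \frac{1}{4}\right) = \left(-276948\right) \left(- \frac{1}{4}\right) = 69237$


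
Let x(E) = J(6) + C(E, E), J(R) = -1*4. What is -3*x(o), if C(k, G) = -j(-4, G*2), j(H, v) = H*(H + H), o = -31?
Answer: 108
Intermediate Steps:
J(R) = -4
j(H, v) = 2*H² (j(H, v) = H*(2*H) = 2*H²)
C(k, G) = -32 (C(k, G) = -2*(-4)² = -2*16 = -1*32 = -32)
x(E) = -36 (x(E) = -4 - 32 = -36)
-3*x(o) = -3*(-36) = 108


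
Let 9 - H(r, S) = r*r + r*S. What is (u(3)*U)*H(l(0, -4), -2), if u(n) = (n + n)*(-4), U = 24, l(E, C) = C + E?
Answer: 8640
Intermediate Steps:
u(n) = -8*n (u(n) = (2*n)*(-4) = -8*n)
H(r, S) = 9 - r**2 - S*r (H(r, S) = 9 - (r*r + r*S) = 9 - (r**2 + S*r) = 9 + (-r**2 - S*r) = 9 - r**2 - S*r)
(u(3)*U)*H(l(0, -4), -2) = (-8*3*24)*(9 - (-4 + 0)**2 - 1*(-2)*(-4 + 0)) = (-24*24)*(9 - 1*(-4)**2 - 1*(-2)*(-4)) = -576*(9 - 1*16 - 8) = -576*(9 - 16 - 8) = -576*(-15) = 8640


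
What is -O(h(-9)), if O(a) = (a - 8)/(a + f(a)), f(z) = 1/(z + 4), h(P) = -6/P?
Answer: 308/37 ≈ 8.3243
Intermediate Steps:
f(z) = 1/(4 + z)
O(a) = (-8 + a)/(a + 1/(4 + a)) (O(a) = (a - 8)/(a + 1/(4 + a)) = (-8 + a)/(a + 1/(4 + a)))
-O(h(-9)) = -(-8 - 6/(-9))*(4 - 6/(-9))/(1 + (-6/(-9))*(4 - 6/(-9))) = -(-8 - 6*(-⅑))*(4 - 6*(-⅑))/(1 + (-6*(-⅑))*(4 - 6*(-⅑))) = -(-8 + ⅔)*(4 + ⅔)/(1 + 2*(4 + ⅔)/3) = -(-22)*14/((1 + (⅔)*(14/3))*3*3) = -(-22)*14/((1 + 28/9)*3*3) = -(-22)*14/(37/9*3*3) = -9*(-22)*14/(37*3*3) = -1*(-308/37) = 308/37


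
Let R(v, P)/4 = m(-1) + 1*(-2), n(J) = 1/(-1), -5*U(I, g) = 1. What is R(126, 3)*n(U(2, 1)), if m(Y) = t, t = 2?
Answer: 0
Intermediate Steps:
U(I, g) = -⅕ (U(I, g) = -⅕*1 = -⅕)
n(J) = -1
m(Y) = 2
R(v, P) = 0 (R(v, P) = 4*(2 + 1*(-2)) = 4*(2 - 2) = 4*0 = 0)
R(126, 3)*n(U(2, 1)) = 0*(-1) = 0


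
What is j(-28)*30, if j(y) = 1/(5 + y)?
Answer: -30/23 ≈ -1.3043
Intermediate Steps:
j(-28)*30 = 30/(5 - 28) = 30/(-23) = -1/23*30 = -30/23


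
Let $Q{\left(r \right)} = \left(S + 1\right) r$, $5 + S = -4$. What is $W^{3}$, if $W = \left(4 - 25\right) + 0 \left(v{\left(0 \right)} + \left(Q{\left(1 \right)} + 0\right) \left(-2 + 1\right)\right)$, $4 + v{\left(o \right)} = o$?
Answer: $-9261$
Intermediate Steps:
$S = -9$ ($S = -5 - 4 = -9$)
$v{\left(o \right)} = -4 + o$
$Q{\left(r \right)} = - 8 r$ ($Q{\left(r \right)} = \left(-9 + 1\right) r = - 8 r$)
$W = -21$ ($W = \left(4 - 25\right) + 0 \left(\left(-4 + 0\right) + \left(\left(-8\right) 1 + 0\right) \left(-2 + 1\right)\right) = -21 + 0 \left(-4 + \left(-8 + 0\right) \left(-1\right)\right) = -21 + 0 \left(-4 - -8\right) = -21 + 0 \left(-4 + 8\right) = -21 + 0 \cdot 4 = -21 + 0 = -21$)
$W^{3} = \left(-21\right)^{3} = -9261$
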